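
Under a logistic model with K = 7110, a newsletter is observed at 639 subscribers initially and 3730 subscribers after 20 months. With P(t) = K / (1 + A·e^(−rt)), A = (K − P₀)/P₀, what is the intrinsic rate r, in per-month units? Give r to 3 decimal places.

r ≈ 0.121 per month

A = (7110 − 639)/639 = 10.12676
3730 = 7110/(1 + 10.12676·e^(−r·20)) → e^(−20r) = (1.90617 − 1)/10.12676 = 0.089482
r = −ln(0.089482)/20 = 2.41371/20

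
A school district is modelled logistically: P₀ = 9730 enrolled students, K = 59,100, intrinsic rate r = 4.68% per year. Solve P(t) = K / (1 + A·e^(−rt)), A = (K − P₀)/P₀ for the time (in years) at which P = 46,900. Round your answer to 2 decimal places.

t ≈ 63.48 years

A = (59100 − 9730)/9730 = 5.074
46900 = 59100/(1 + 5.074·e^(−0.0468t)) → 1 + 5.074·e^(−0.0468t) = 1.26013
e^(−0.0468t) = 0.051267 → t = ln(19.50578)/0.0468 = 2.97071/0.0468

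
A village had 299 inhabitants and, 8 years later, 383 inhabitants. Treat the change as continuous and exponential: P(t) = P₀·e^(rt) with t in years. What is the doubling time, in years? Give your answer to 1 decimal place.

r = ln(383/299) / 8 = ln(1.28094) / 8 ≈ 0.030949 per year
doubling time = ln 2 / |r| = 0.69315 / 0.030949

doubling time ≈ 22.4 years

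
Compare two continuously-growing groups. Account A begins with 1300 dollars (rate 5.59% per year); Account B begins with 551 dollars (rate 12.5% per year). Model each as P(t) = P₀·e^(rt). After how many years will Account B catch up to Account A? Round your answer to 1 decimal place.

1300·e^(0.0559t) = 551·e^(0.125t)
1300/551 = e^((0.125 − 0.0559)t) → ln(2.35935) = 0.0691·t
t = 0.85838 / 0.0691

t ≈ 12.4 years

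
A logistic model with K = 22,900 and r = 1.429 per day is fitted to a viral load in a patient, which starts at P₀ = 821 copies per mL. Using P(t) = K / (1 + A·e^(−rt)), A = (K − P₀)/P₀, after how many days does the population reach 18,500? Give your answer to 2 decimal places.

A = (22900 − 821)/821 = 26.89281
18500 = 22900/(1 + 26.89281·e^(−1.429t)) → 1 + 26.89281·e^(−1.429t) = 1.23784
e^(−1.429t) = 0.008844 → t = ln(113.07206)/1.429 = 4.72803/1.429

t ≈ 3.31 days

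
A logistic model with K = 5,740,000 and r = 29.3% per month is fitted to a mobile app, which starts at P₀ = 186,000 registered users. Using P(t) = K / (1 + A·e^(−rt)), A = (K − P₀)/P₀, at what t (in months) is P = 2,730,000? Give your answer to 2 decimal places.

t ≈ 11.26 months

A = (5740000 − 186000)/186000 = 29.86022
2730000 = 5740000/(1 + 29.86022·e^(−0.293t)) → 1 + 29.86022·e^(−0.293t) = 2.10256
e^(−0.293t) = 0.036924 → t = ln(27.08252)/0.293 = 3.29889/0.293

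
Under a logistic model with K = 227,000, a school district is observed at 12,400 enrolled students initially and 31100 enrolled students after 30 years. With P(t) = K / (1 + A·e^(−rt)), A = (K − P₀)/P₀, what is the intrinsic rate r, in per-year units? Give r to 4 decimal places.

r ≈ 0.0337 per year

A = (227000 − 12400)/12400 = 17.30645
31100 = 227000/(1 + 17.30645·e^(−r·30)) → e^(−30r) = (7.29904 − 1)/17.30645 = 0.36397
r = −ln(0.36397)/30 = 1.01068/30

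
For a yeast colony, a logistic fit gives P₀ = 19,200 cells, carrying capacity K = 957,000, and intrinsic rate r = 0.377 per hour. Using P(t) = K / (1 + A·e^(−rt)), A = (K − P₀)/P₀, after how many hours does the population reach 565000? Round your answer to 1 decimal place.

t ≈ 11.3 hours

A = (957000 − 19200)/19200 = 48.84375
565000 = 957000/(1 + 48.84375·e^(−0.377t)) → 1 + 48.84375·e^(−0.377t) = 1.69381
e^(−0.377t) = 0.014205 → t = ln(70.39979)/0.377 = 4.25419/0.377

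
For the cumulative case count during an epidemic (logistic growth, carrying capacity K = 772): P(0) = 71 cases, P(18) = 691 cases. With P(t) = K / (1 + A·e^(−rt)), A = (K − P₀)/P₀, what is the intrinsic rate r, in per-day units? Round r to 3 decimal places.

r ≈ 0.246 per day

A = (772 − 71)/71 = 9.87324
691 = 772/(1 + 9.87324·e^(−r·18)) → e^(−18r) = (1.11722 − 1)/9.87324 = 0.011873
r = −ln(0.011873)/18 = 4.43352/18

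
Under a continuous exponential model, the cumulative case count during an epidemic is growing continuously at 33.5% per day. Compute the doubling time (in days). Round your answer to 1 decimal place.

doubling time = ln(2) / |r| = 0.69315 / 0.335

doubling time ≈ 2.1 days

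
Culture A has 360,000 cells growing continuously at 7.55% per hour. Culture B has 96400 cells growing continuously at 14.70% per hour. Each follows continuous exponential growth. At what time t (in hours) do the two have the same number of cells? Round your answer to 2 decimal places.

360000·e^(0.0755t) = 96400·e^(0.147t)
360000/96400 = e^((0.147 − 0.0755)t) → ln(3.73444) = 0.0715·t
t = 1.3176 / 0.0715

t ≈ 18.43 hours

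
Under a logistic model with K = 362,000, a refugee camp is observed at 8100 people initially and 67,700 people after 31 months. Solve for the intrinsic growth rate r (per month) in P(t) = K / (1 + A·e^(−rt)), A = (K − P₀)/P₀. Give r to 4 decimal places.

r ≈ 0.0744 per month

A = (362000 − 8100)/8100 = 43.69136
67700 = 362000/(1 + 43.69136·e^(−r·31)) → e^(−31r) = (5.34712 − 1)/43.69136 = 0.099496
r = −ln(0.099496)/31 = 2.30764/31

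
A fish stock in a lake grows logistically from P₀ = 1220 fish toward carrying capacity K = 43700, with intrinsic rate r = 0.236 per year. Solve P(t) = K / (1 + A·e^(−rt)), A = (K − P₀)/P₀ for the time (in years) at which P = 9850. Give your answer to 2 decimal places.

A = (43700 − 1220)/1220 = 34.81967
9850 = 43700/(1 + 34.81967·e^(−0.236t)) → 1 + 34.81967·e^(−0.236t) = 4.43655
e^(−0.236t) = 0.098696 → t = ln(10.13216)/0.236 = 2.31571/0.236

t ≈ 9.81 years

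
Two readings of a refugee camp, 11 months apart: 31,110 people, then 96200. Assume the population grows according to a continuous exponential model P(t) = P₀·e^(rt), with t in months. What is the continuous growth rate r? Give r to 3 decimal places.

96200 = 31110 · e^(r·11)
e^(11r) = 96200/31110 = 3.09225
r = ln(3.09225) / 11 = 1.1289 / 11

r ≈ 0.103 per month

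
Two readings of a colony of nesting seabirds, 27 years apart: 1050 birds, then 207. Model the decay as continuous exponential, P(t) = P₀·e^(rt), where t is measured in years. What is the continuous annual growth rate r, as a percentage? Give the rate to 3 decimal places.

207 = 1050 · e^(r·27)
e^(27r) = 207/1050 = 0.19714
r = ln(0.19714) / 27 = -1.62383 / 27

r ≈ -6.014% per year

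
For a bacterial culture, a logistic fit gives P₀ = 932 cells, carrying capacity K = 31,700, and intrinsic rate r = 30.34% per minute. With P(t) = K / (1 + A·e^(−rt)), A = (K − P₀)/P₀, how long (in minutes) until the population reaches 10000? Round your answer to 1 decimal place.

A = (31700 − 932)/932 = 33.01288
10000 = 31700/(1 + 33.01288·e^(−0.3034t)) → 1 + 33.01288·e^(−0.3034t) = 3.17
e^(−0.3034t) = 0.065732 → t = ln(15.21331)/0.3034 = 2.72217/0.3034

t ≈ 9.0 minutes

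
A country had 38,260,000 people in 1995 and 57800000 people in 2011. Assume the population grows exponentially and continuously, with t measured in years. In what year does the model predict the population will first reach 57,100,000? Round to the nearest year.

r = ln(57800000/38260000) / 16 = 0.41258/16 ≈ 0.025786 per year
t = ln(57100000/38260000) / r = 0.4004/0.025786 ≈ 15.53 years after 1995

year 2011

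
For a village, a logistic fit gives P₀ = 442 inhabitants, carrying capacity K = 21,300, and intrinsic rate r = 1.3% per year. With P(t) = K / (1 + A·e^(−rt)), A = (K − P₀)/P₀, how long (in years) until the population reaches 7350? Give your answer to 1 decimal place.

t ≈ 247.2 years

A = (21300 − 442)/442 = 47.19005
7350 = 21300/(1 + 47.19005·e^(−0.013t)) → 1 + 47.19005·e^(−0.013t) = 2.89796
e^(−0.013t) = 0.040219 → t = ln(24.86357)/0.013 = 3.2134/0.013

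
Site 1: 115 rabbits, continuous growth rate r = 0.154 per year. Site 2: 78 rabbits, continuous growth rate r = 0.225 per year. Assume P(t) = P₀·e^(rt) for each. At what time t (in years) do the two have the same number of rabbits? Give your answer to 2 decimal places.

115·e^(0.154t) = 78·e^(0.225t)
115/78 = e^((0.225 − 0.154)t) → ln(1.47436) = 0.071·t
t = 0.38822 / 0.071

t ≈ 5.47 years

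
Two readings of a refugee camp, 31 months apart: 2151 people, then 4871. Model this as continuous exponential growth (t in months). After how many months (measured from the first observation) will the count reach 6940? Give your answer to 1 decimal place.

t ≈ 44.4 months

r = ln(4871/2151) / 31 ≈ 0.026367 per month
t = ln(6940/2151) / r = 1.17137 / 0.026367 ≈ 44.426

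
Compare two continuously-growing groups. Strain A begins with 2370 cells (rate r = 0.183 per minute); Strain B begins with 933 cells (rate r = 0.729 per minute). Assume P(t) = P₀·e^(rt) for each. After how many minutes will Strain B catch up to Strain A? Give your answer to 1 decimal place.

t ≈ 1.7 minutes

2370·e^(0.183t) = 933·e^(0.729t)
2370/933 = e^((0.729 − 0.183)t) → ln(2.54019) = 0.546·t
t = 0.93224 / 0.546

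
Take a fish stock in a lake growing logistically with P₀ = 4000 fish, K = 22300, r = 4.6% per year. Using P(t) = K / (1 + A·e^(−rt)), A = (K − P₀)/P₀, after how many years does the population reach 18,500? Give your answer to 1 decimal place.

t ≈ 67.5 years

A = (22300 − 4000)/4000 = 4.575
18500 = 22300/(1 + 4.575·e^(−0.046t)) → 1 + 4.575·e^(−0.046t) = 1.20541
e^(−0.046t) = 0.044897 → t = ln(22.27303)/0.046 = 3.10338/0.046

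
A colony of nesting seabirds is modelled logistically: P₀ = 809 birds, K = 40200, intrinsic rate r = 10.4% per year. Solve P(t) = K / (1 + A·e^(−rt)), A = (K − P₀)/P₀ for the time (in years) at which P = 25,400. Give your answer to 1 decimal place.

t ≈ 42.6 years

A = (40200 − 809)/809 = 48.69098
25400 = 40200/(1 + 48.69098·e^(−0.104t)) → 1 + 48.69098·e^(−0.104t) = 1.58268
e^(−0.104t) = 0.011967 → t = ln(83.56424)/0.104 = 4.42562/0.104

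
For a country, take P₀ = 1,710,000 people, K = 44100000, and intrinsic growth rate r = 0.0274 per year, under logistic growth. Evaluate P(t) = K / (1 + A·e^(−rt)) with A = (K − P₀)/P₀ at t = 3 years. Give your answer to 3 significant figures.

A = (44100000 − 1710000)/1710000 = 24.78947
P(3) = 44100000 / (1 + 24.78947·e^(−0.0274·3)) = 44100000 / (1 + 24.78947·0.921088)
= 44100000 / 23.83328 ≈ 1850353.8

≈ 1,850,000 people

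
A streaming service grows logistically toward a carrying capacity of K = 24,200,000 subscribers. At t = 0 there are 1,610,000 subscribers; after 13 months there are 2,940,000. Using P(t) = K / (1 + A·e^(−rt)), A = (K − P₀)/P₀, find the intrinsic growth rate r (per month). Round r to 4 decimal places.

r ≈ 0.0510 per month

A = (24200000 − 1610000)/1610000 = 14.03106
2940000 = 24200000/(1 + 14.03106·e^(−r·13)) → e^(−13r) = (8.23129 − 1)/14.03106 = 0.515378
r = −ln(0.515378)/13 = 0.66286/13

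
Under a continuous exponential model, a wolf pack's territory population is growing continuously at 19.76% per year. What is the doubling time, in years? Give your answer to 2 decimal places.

doubling time ≈ 3.51 years

doubling time = ln(2) / |r| = 0.69315 / 0.1976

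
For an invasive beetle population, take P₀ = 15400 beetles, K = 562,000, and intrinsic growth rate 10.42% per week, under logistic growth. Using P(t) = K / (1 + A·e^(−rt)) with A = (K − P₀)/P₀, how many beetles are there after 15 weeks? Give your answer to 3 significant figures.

A = (562000 − 15400)/15400 = 35.49351
P(15) = 562000 / (1 + 35.49351·e^(−0.1042·15)) = 562000 / (1 + 35.49351·0.209507)
= 562000 / 8.43612 ≈ 66618.27

≈ 66,600 beetles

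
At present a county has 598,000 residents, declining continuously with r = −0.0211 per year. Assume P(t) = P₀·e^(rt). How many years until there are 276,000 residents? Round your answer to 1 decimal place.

276000 = 598000 · e^(-0.0211·t)
t = ln(276000/598000) / -0.0211 = ln(0.46154) / -0.0211 = -0.77319 / -0.0211

t ≈ 36.6 years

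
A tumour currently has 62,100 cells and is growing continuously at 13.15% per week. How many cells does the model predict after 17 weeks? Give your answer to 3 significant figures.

P(17) = 62100 · e^(0.1315·17) = 62100 · e^(2.2355)
= 62100 · 9.35116 ≈ 580706.8

≈ 581,000 cells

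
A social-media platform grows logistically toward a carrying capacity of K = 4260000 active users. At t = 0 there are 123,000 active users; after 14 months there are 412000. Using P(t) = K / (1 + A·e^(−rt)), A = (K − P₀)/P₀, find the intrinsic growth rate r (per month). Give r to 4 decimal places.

r ≈ 0.0915 per month

A = (4260000 − 123000)/123000 = 33.63415
412000 = 4260000/(1 + 33.63415·e^(−r·14)) → e^(−14r) = (10.33981 − 1)/33.63415 = 0.277688
r = −ln(0.277688)/14 = 1.28126/14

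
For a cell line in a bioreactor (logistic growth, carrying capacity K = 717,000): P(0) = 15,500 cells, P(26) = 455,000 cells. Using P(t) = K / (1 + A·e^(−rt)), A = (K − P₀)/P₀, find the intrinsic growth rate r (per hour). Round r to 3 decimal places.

A = (717000 − 15500)/15500 = 45.25806
455000 = 717000/(1 + 45.25806·e^(−r·26)) → e^(−26r) = (1.57582 − 1)/45.25806 = 0.012723
r = −ln(0.012723)/26 = 4.36433/26

r ≈ 0.168 per hour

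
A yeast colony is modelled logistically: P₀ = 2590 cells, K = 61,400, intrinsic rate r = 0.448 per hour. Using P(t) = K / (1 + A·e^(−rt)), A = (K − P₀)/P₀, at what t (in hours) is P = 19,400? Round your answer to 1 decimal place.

A = (61400 − 2590)/2590 = 22.70656
19400 = 61400/(1 + 22.70656·e^(−0.448t)) → 1 + 22.70656·e^(−0.448t) = 3.16495
e^(−0.448t) = 0.095345 → t = ln(10.48827)/0.448 = 2.35026/0.448

t ≈ 5.2 hours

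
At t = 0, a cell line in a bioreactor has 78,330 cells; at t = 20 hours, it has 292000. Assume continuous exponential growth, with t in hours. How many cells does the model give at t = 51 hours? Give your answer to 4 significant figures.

≈ 2,245,000 cells

r = ln(292000/78330) / 20 ≈ 0.065791 per hour
P(51) = 78330 · e^(0.065791·51) = 78330 · 28.6556 ≈ 2244593.37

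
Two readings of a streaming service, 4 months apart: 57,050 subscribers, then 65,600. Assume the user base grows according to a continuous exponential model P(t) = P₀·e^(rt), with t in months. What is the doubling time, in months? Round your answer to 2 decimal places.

doubling time ≈ 19.85 months

r = ln(65600/57050) / 4 = ln(1.14987) / 4 ≈ 0.034912 per month
doubling time = ln 2 / |r| = 0.69315 / 0.034912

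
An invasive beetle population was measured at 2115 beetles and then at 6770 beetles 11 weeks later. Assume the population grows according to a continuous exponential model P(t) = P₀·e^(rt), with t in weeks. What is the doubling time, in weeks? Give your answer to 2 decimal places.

doubling time ≈ 6.55 weeks

r = ln(6770/2115) / 11 = ln(3.20095) / 11 ≈ 0.105768 per week
doubling time = ln 2 / |r| = 0.69315 / 0.105768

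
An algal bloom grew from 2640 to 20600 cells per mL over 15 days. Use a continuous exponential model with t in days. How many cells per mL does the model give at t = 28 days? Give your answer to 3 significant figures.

r = ln(20600/2640) / 15 ≈ 0.136967 per day
P(28) = 2640 · e^(0.136967·28) = 2640 · 46.29756 ≈ 122225.57

≈ 122,000 cells per mL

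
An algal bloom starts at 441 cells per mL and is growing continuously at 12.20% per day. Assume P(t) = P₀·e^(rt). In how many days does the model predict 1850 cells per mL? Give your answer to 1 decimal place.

1850 = 441 · e^(0.122·t)
t = ln(1850/441) / 0.122 = ln(4.19501) / 0.122 = 1.4339 / 0.122

t ≈ 11.8 days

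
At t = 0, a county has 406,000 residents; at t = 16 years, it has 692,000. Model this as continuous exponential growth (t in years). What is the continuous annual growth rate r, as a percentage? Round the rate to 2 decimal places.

r ≈ 3.33% per year

692000 = 406000 · e^(r·16)
e^(16r) = 692000/406000 = 1.70443
r = ln(1.70443) / 16 = 0.53323 / 16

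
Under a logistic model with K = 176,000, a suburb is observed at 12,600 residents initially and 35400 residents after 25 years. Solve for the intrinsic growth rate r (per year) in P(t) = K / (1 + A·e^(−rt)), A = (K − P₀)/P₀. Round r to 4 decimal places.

r ≈ 0.0473 per year

A = (176000 − 12600)/12600 = 12.96825
35400 = 176000/(1 + 12.96825·e^(−r·25)) → e^(−25r) = (4.97175 − 1)/12.96825 = 0.306267
r = −ln(0.306267)/25 = 1.1833/25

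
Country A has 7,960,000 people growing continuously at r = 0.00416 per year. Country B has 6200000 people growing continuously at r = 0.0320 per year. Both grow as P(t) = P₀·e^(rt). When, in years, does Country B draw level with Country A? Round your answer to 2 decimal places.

7960000·e^(0.00416t) = 6200000·e^(0.032t)
7960000/6200000 = e^((0.032 − 0.00416)t) → ln(1.28387) = 0.02784·t
t = 0.24988 / 0.02784

t ≈ 8.98 years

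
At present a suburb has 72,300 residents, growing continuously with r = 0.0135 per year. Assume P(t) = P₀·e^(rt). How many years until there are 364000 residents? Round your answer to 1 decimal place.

364000 = 72300 · e^(0.0135·t)
t = ln(364000/72300) / 0.0135 = ln(5.03458) / 0.0135 = 1.61633 / 0.0135

t ≈ 119.7 years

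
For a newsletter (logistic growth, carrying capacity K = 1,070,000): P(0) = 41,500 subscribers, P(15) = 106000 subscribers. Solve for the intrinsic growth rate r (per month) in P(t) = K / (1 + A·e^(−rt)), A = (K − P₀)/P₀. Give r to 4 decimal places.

A = (1070000 − 41500)/41500 = 24.78313
106000 = 1070000/(1 + 24.78313·e^(−r·15)) → e^(−15r) = (10.09434 − 1)/24.78313 = 0.366957
r = −ln(0.366957)/15 = 1.00251/15

r ≈ 0.0668 per month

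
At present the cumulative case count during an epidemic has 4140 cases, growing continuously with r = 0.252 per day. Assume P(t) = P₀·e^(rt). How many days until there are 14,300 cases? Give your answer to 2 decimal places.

14300 = 4140 · e^(0.252·t)
t = ln(14300/4140) / 0.252 = ln(3.45411) / 0.252 = 1.23956 / 0.252

t ≈ 4.92 days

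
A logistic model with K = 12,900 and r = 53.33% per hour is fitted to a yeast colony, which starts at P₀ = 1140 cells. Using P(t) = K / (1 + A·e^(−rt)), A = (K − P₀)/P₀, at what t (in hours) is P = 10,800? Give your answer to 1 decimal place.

A = (12900 − 1140)/1140 = 10.31579
10800 = 12900/(1 + 10.31579·e^(−0.5333t)) → 1 + 10.31579·e^(−0.5333t) = 1.19444
e^(−0.5333t) = 0.018849 → t = ln(53.05263)/0.5333 = 3.97128/0.5333

t ≈ 7.4 hours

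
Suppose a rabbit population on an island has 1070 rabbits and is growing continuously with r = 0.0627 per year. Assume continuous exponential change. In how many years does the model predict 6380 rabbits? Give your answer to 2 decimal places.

6380 = 1070 · e^(0.0627·t)
t = ln(6380/1070) / 0.0627 = ln(5.96262) / 0.0627 = 1.78551 / 0.0627

t ≈ 28.48 years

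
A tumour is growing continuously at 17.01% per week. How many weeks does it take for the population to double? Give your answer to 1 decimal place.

doubling time ≈ 4.1 weeks

doubling time = ln(2) / |r| = 0.69315 / 0.1701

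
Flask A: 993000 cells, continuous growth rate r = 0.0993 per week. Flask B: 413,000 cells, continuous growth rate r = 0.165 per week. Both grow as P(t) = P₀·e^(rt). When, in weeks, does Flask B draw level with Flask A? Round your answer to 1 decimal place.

t ≈ 13.4 weeks

993000·e^(0.0993t) = 413000·e^(0.165t)
993000/413000 = e^((0.165 − 0.0993)t) → ln(2.40436) = 0.0657·t
t = 0.87728 / 0.0657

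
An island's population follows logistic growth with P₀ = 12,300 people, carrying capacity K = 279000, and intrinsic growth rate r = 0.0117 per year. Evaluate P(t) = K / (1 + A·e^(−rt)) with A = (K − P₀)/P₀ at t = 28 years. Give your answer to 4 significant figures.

A = (279000 − 12300)/12300 = 21.68293
P(28) = 279000 / (1 + 21.68293·e^(−0.0117·28)) = 279000 / (1 + 21.68293·0.720651)
= 279000 / 16.62583 ≈ 16781.12

≈ 16,780 people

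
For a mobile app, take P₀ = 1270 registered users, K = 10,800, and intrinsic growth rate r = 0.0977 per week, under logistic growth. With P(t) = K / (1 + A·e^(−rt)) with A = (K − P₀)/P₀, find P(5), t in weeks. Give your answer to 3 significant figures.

A = (10800 − 1270)/1270 = 7.50394
P(5) = 10800 / (1 + 7.50394·e^(−0.0977·5)) = 10800 / (1 + 7.50394·0.613546)
= 10800 / 5.60401 ≈ 1927.19

≈ 1,930 registered users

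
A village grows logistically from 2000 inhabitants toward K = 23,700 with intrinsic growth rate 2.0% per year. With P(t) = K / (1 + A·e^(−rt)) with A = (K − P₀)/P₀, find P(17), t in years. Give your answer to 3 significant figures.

≈ 2,720 inhabitants

A = (23700 − 2000)/2000 = 10.85
P(17) = 23700 / (1 + 10.85·e^(−0.02·17)) = 23700 / (1 + 10.85·0.71177)
= 23700 / 8.72271 ≈ 2717.05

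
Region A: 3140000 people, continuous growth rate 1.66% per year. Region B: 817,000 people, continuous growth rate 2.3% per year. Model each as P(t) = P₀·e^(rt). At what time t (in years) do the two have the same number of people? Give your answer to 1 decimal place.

t ≈ 210.4 years

3140000·e^(0.0166t) = 817000·e^(0.023t)
3140000/817000 = e^((0.023 − 0.0166)t) → ln(3.84333) = 0.0064·t
t = 1.34634 / 0.0064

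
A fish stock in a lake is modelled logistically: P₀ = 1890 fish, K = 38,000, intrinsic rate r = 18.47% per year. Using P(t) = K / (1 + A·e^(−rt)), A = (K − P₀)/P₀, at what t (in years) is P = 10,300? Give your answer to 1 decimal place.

t ≈ 10.6 years

A = (38000 − 1890)/1890 = 19.10582
10300 = 38000/(1 + 19.10582·e^(−0.1847t)) → 1 + 19.10582·e^(−0.1847t) = 3.68932
e^(−0.1847t) = 0.140759 → t = ln(7.10433)/0.1847 = 1.9607/0.1847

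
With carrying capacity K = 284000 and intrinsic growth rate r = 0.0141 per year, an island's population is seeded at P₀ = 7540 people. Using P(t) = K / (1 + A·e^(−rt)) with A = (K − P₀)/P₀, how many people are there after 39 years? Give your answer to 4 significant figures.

A = (284000 − 7540)/7540 = 36.66578
P(39) = 284000 / (1 + 36.66578·e^(−0.0141·39)) = 284000 / (1 + 36.66578·0.577008)
= 284000 / 22.15643 ≈ 12817.95

≈ 12,820 people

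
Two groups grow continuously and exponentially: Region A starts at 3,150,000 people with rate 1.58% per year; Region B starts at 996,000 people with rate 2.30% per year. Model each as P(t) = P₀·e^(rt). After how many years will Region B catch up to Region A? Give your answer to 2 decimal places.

3150000·e^(0.0158t) = 996000·e^(0.023t)
3150000/996000 = e^((0.023 − 0.0158)t) → ln(3.16265) = 0.0072·t
t = 1.15141 / 0.0072

t ≈ 159.92 years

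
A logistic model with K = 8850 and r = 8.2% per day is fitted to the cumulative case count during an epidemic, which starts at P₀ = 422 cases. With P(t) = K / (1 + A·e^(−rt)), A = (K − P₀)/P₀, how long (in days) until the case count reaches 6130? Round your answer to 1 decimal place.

t ≈ 46.4 days

A = (8850 − 422)/422 = 19.97156
6130 = 8850/(1 + 19.97156·e^(−0.082t)) → 1 + 19.97156·e^(−0.082t) = 1.44372
e^(−0.082t) = 0.022218 → t = ln(45.00944)/0.082 = 3.80687/0.082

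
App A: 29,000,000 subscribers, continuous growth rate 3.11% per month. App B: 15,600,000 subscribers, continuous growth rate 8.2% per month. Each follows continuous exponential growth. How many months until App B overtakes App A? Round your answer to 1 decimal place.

29000000·e^(0.0311t) = 15600000·e^(0.082t)
29000000/15600000 = e^((0.082 − 0.0311)t) → ln(1.85897) = 0.0509·t
t = 0.62002 / 0.0509

t ≈ 12.2 months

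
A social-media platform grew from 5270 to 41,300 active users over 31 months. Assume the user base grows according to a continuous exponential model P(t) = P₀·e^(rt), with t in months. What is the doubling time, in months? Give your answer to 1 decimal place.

doubling time ≈ 10.4 months

r = ln(41300/5270) / 31 = ln(7.83681) / 31 ≈ 0.066414 per month
doubling time = ln 2 / |r| = 0.69315 / 0.066414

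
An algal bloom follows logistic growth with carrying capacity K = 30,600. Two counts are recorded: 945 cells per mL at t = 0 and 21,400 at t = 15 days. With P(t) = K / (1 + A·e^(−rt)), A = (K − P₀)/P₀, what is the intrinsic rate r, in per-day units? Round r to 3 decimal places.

A = (30600 − 945)/945 = 31.38095
21400 = 30600/(1 + 31.38095·e^(−r·15)) → e^(−15r) = (1.42991 − 1)/31.38095 = 0.0137
r = −ln(0.0137)/15 = 4.29039/15

r ≈ 0.286 per day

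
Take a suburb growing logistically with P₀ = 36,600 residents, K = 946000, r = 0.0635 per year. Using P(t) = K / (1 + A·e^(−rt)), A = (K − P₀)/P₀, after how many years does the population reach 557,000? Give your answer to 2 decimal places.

t ≈ 56.25 years

A = (946000 − 36600)/36600 = 24.84699
557000 = 946000/(1 + 24.84699·e^(−0.0635t)) → 1 + 24.84699·e^(−0.0635t) = 1.69838
e^(−0.0635t) = 0.028107 → t = ln(35.57783)/0.0635 = 3.57172/0.0635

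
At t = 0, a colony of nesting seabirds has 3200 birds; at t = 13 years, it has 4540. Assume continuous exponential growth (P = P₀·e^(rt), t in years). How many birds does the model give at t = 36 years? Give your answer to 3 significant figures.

r = ln(4540/3200) / 13 ≈ 0.026906 per year
P(36) = 3200 · e^(0.026906·36) = 3200 · 2.63428 ≈ 8429.71

≈ 8,430 birds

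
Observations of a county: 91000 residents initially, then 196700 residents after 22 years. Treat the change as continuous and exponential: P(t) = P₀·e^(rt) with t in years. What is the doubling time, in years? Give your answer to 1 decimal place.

doubling time ≈ 19.8 years

r = ln(196700/91000) / 22 = ln(2.16154) / 22 ≈ 0.035037 per year
doubling time = ln 2 / |r| = 0.69315 / 0.035037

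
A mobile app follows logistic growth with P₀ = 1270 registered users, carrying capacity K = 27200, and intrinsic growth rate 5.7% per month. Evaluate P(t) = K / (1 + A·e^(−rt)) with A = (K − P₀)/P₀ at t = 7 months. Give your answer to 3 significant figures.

≈ 1,850 registered users

A = (27200 − 1270)/1270 = 20.41732
P(7) = 27200 / (1 + 20.41732·e^(−0.057·7)) = 27200 / (1 + 20.41732·0.670991)
= 27200 / 14.69983 ≈ 1850.36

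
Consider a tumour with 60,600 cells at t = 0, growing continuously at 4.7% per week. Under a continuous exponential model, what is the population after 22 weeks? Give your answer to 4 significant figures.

P(22) = 60600 · e^(0.047·22) = 60600 · e^(1.034)
= 60600 · 2.81229 ≈ 170424.93

≈ 170,400 cells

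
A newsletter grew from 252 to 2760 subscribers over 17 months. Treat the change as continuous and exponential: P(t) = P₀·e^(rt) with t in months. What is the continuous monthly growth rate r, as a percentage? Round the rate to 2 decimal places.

2760 = 252 · e^(r·17)
e^(17r) = 2760/252 = 10.95238
r = ln(10.95238) / 17 = 2.39356 / 17

r ≈ 14.08% per month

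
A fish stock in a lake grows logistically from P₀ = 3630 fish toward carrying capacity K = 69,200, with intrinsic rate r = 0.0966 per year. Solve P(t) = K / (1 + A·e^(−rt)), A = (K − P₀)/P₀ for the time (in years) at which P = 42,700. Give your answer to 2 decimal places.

A = (69200 − 3630)/3630 = 18.06336
42700 = 69200/(1 + 18.06336·e^(−0.0966t)) → 1 + 18.06336·e^(−0.0966t) = 1.62061
e^(−0.0966t) = 0.034357 → t = ln(29.10587)/0.0966 = 3.37094/0.0966

t ≈ 34.90 years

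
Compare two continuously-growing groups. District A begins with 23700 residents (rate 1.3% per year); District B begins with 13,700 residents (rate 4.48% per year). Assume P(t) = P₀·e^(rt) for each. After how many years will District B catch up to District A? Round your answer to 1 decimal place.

t ≈ 17.2 years

23700·e^(0.013t) = 13700·e^(0.0448t)
23700/13700 = e^((0.0448 − 0.013)t) → ln(1.72993) = 0.0318·t
t = 0.54808 / 0.0318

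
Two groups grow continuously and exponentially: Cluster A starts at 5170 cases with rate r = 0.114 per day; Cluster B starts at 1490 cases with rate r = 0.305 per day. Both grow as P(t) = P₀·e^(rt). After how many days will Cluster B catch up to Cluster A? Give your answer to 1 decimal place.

5170·e^(0.114t) = 1490·e^(0.305t)
5170/1490 = e^((0.305 − 0.114)t) → ln(3.4698) = 0.191·t
t = 1.2441 / 0.191

t ≈ 6.5 days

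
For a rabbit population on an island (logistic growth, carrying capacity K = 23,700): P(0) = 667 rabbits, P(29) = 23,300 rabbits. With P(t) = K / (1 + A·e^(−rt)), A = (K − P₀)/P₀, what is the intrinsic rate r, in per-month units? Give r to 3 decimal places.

A = (23700 − 667)/667 = 34.53223
23300 = 23700/(1 + 34.53223·e^(−r·29)) → e^(−29r) = (1.01717 − 1)/34.53223 = 0.000497
r = −ln(0.000497)/29 = 7.60664/29

r ≈ 0.262 per month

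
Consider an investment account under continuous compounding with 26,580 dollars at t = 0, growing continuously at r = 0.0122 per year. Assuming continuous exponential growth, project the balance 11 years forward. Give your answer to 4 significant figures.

P(11) = 26580 · e^(0.0122·11) = 26580 · e^(0.1342)
= 26580 · 1.14362 ≈ 30397.46

≈ 30,400 dollars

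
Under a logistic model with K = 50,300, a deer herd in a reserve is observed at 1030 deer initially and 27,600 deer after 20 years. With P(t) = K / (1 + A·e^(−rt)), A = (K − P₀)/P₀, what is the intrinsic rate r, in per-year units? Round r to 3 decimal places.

r ≈ 0.203 per year

A = (50300 − 1030)/1030 = 47.83495
27600 = 50300/(1 + 47.83495·e^(−r·20)) → e^(−20r) = (1.82246 − 1)/47.83495 = 0.017194
r = −ln(0.017194)/20 = 4.06321/20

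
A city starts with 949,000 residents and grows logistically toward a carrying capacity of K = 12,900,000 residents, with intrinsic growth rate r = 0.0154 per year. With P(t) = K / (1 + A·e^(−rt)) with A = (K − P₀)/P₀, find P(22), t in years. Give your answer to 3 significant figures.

A = (12900000 − 949000)/949000 = 12.59326
P(22) = 12900000 / (1 + 12.59326·e^(−0.0154·22)) = 12900000 / (1 + 12.59326·0.712625)
= 12900000 / 9.97427 ≈ 1293327.91

≈ 1,290,000 residents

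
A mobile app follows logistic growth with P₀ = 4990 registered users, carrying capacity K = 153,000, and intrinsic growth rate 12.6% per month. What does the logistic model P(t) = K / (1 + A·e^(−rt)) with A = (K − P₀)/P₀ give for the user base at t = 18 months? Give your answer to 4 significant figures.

A = (153000 − 4990)/4990 = 29.66132
P(18) = 153000 / (1 + 29.66132·e^(−0.126·18)) = 153000 / (1 + 29.66132·0.103519)
= 153000 / 4.07051 ≈ 37587.42

≈ 37,590 registered users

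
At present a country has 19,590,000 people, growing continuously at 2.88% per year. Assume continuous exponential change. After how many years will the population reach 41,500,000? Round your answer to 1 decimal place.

t ≈ 26.1 years

41500000 = 19590000 · e^(0.0288·t)
t = ln(41500000/19590000) / 0.0288 = ln(2.11843) / 0.0288 = 0.75067 / 0.0288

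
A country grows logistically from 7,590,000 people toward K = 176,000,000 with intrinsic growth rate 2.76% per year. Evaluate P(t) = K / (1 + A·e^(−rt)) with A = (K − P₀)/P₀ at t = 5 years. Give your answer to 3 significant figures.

≈ 8,660,000 people

A = (176000000 − 7590000)/7590000 = 22.18841
P(5) = 176000000 / (1 + 22.18841·e^(−0.0276·5)) = 176000000 / (1 + 22.18841·0.871099)
= 176000000 / 20.32829 ≈ 8657884.61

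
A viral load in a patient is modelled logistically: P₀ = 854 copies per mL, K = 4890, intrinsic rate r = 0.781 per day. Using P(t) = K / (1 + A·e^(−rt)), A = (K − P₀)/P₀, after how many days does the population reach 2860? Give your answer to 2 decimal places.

t ≈ 2.43 days

A = (4890 − 854)/854 = 4.726
2860 = 4890/(1 + 4.726·e^(−0.781t)) → 1 + 4.726·e^(−0.781t) = 1.70979
e^(−0.781t) = 0.150189 → t = ln(6.6583)/0.781 = 1.89586/0.781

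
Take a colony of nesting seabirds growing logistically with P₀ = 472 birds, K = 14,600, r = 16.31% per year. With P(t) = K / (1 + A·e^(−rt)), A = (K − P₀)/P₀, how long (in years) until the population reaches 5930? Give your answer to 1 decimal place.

t ≈ 18.5 years

A = (14600 − 472)/472 = 29.9322
5930 = 14600/(1 + 29.9322·e^(−0.1631t)) → 1 + 29.9322·e^(−0.1631t) = 2.46206
e^(−0.1631t) = 0.048846 → t = ln(20.47266)/0.1631 = 3.01909/0.1631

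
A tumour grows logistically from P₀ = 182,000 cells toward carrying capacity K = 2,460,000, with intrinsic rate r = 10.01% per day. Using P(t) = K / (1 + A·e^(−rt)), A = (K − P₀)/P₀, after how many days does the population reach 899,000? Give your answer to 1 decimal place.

A = (2460000 − 182000)/182000 = 12.51648
899000 = 2460000/(1 + 12.51648·e^(−0.1001t)) → 1 + 12.51648·e^(−0.1001t) = 2.73637
e^(−0.1001t) = 0.138727 → t = ln(7.2084)/0.1001 = 1.97525/0.1001

t ≈ 19.7 days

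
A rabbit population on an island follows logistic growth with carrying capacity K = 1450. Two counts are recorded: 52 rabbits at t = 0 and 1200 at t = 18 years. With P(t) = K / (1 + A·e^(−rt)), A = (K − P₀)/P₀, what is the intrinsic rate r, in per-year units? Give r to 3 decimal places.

A = (1450 − 52)/52 = 26.88462
1200 = 1450/(1 + 26.88462·e^(−r·18)) → e^(−18r) = (1.20833 − 1)/26.88462 = 0.007749
r = −ln(0.007749)/18 = 4.86017/18

r ≈ 0.270 per year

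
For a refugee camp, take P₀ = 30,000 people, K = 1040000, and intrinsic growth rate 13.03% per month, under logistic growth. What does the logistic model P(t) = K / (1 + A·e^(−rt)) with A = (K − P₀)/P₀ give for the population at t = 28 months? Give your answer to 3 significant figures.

A = (1040000 − 30000)/30000 = 33.66667
P(28) = 1040000 / (1 + 33.66667·e^(−0.1303·28)) = 1040000 / (1 + 33.66667·0.026033)
= 1040000 / 1.87644 ≈ 554242.24

≈ 554,000 people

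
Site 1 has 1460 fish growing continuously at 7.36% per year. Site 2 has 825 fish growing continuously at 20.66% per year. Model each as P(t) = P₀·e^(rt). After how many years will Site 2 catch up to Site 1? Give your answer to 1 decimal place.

t ≈ 4.3 years

1460·e^(0.0736t) = 825·e^(0.2066t)
1460/825 = e^((0.2066 − 0.0736)t) → ln(1.7697) = 0.133·t
t = 0.57081 / 0.133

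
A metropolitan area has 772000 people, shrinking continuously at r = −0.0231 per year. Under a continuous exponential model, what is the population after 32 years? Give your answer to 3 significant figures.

≈ 369,000 people

P(32) = 772000 · e^(-0.0231·32) = 772000 · e^(-0.7392)
= 772000 · 0.4775 ≈ 368626.73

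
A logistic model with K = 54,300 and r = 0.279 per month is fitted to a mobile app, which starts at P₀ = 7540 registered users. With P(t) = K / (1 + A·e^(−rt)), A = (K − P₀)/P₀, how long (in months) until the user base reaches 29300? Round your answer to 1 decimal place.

A = (54300 − 7540)/7540 = 6.20159
29300 = 54300/(1 + 6.20159·e^(−0.279t)) → 1 + 6.20159·e^(−0.279t) = 1.85324
e^(−0.279t) = 0.137584 → t = ln(7.26827)/0.279 = 1.98352/0.279

t ≈ 7.1 months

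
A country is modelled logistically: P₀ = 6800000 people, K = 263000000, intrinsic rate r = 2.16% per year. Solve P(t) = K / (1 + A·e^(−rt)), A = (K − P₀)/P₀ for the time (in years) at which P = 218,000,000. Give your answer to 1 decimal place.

t ≈ 241.1 years

A = (263000000 − 6800000)/6800000 = 37.67647
218000000 = 263000000/(1 + 37.67647·e^(−0.0216t)) → 1 + 37.67647·e^(−0.0216t) = 1.20642
e^(−0.0216t) = 0.005479 → t = ln(182.52157)/0.0216 = 5.20687/0.0216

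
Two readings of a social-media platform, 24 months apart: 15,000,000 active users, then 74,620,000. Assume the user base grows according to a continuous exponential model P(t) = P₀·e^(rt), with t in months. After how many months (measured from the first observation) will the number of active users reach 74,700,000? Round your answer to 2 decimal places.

r = ln(74620000/15000000) / 24 ≈ 0.066848 per month
t = ln(74700000/15000000) / r = 1.60543 / 0.066848 ≈ 24.016

t ≈ 24.02 months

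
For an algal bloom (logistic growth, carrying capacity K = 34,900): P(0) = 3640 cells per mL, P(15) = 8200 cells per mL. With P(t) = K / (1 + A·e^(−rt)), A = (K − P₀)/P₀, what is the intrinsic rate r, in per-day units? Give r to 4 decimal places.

A = (34900 − 3640)/3640 = 8.58791
8200 = 34900/(1 + 8.58791·e^(−r·15)) → e^(−15r) = (4.2561 − 1)/8.58791 = 0.379149
r = −ln(0.379149)/15 = 0.96983/15

r ≈ 0.0647 per day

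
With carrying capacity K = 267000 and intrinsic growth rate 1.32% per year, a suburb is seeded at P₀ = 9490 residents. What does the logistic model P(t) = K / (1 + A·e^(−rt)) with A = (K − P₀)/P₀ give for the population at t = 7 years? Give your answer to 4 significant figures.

≈ 10,370 residents

A = (267000 − 9490)/9490 = 27.13488
P(7) = 267000 / (1 + 27.13488·e^(−0.0132·7)) = 267000 / (1 + 27.13488·0.91174)
= 267000 / 25.73996 ≈ 10372.97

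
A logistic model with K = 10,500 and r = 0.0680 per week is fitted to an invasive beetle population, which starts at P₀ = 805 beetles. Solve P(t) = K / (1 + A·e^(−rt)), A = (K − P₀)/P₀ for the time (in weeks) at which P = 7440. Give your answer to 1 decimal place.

A = (10500 − 805)/805 = 12.04348
7440 = 10500/(1 + 12.04348·e^(−0.068t)) → 1 + 12.04348·e^(−0.068t) = 1.41129
e^(−0.068t) = 0.03415 → t = ln(29.28218)/0.068 = 3.37698/0.068

t ≈ 49.7 weeks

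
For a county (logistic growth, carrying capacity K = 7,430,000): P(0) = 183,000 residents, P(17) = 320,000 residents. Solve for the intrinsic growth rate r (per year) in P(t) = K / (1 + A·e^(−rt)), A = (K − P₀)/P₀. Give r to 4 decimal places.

A = (7430000 − 183000)/183000 = 39.60109
320000 = 7430000/(1 + 39.60109·e^(−r·17)) → e^(−17r) = (23.21875 − 1)/39.60109 = 0.561064
r = −ln(0.561064)/17 = 0.57792/17

r ≈ 0.0340 per year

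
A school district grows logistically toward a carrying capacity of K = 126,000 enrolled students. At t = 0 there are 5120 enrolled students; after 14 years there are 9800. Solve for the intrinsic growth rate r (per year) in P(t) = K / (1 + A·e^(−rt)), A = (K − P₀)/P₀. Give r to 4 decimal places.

A = (126000 − 5120)/5120 = 23.60938
9800 = 126000/(1 + 23.60938·e^(−r·14)) → e^(−14r) = (12.85714 − 1)/23.60938 = 0.502222
r = −ln(0.502222)/14 = 0.68871/14

r ≈ 0.0492 per year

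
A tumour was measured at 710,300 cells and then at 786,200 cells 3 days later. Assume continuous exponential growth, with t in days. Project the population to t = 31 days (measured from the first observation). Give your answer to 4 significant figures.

≈ 2,028,000 cells

r = ln(786200/710300) / 3 ≈ 0.033841 per day
P(31) = 710300 · e^(0.033841·31) = 710300 · 2.85502 ≈ 2027921.49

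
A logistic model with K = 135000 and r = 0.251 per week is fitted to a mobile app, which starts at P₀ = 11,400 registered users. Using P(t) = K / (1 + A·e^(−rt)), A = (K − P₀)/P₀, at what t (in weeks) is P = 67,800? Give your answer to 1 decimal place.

A = (135000 − 11400)/11400 = 10.84211
67800 = 135000/(1 + 10.84211·e^(−0.251t)) → 1 + 10.84211·e^(−0.251t) = 1.99115
e^(−0.251t) = 0.091417 → t = ln(10.93891)/0.251 = 2.39233/0.251

t ≈ 9.5 weeks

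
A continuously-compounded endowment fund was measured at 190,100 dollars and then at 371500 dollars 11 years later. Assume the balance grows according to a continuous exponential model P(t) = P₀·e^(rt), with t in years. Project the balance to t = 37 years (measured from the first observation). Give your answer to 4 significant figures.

≈ 1,810,000 dollars

r = ln(371500/190100) / 11 ≈ 0.060909 per year
P(37) = 190100 · e^(0.060909·37) = 190100 · 9.52226 ≈ 1810180.7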